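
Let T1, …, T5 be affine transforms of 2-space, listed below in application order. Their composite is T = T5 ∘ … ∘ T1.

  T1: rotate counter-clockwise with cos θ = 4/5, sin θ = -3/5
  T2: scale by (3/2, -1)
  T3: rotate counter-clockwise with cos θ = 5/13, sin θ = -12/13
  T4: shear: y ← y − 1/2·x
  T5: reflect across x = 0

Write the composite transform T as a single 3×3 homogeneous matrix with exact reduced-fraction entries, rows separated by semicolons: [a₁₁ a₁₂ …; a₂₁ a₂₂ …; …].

T = [-66/65 51/130 0; -18/13 -49/52 0; 0 0 1]

T1 = [4/5 3/5 0; -3/5 4/5 0; 0 0 1]
T2·T1 = [6/5 9/10 0; 3/5 -4/5 0; 0 0 1]
T3·…·T1 = [66/65 -51/130 0; -57/65 -74/65 0; 0 0 1]
T4·…·T1 = [66/65 -51/130 0; -18/13 -49/52 0; 0 0 1]
T5·…·T1 = [-66/65 51/130 0; -18/13 -49/52 0; 0 0 1]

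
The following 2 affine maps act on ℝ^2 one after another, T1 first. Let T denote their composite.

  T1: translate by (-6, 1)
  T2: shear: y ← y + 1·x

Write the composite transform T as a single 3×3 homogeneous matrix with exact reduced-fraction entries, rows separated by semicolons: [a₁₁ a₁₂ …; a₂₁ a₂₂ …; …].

T1 = [1 0 -6; 0 1 1; 0 0 1]
T2·T1 = [1 0 -6; 1 1 -5; 0 0 1]

T = [1 0 -6; 1 1 -5; 0 0 1]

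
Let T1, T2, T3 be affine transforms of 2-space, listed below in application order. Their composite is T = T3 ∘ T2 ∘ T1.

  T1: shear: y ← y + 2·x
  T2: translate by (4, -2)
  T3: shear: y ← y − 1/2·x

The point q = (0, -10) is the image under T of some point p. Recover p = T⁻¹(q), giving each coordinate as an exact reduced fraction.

p = (-4, 0)

T1 = [1 0 0; 2 1 0; 0 0 1]
T2·T1 = [1 0 4; 2 1 -2; 0 0 1]
T3·…·T1 = [1 0 4; 3/2 1 -4; 0 0 1]
det M = 1; M⁻¹ = [1 0 -4; -3/2 1 10; 0 0 1]
M⁻¹ · (0, -10)ᵀ = (-4, 0)ᵀ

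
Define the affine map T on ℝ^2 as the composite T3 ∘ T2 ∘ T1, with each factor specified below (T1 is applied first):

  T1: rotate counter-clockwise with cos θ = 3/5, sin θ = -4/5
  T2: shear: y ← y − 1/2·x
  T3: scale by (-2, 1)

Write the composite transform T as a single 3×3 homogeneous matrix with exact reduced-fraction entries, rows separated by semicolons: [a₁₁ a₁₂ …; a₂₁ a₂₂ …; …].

T1 = [3/5 4/5 0; -4/5 3/5 0; 0 0 1]
T2·T1 = [3/5 4/5 0; -11/10 1/5 0; 0 0 1]
T3·…·T1 = [-6/5 -8/5 0; -11/10 1/5 0; 0 0 1]

T = [-6/5 -8/5 0; -11/10 1/5 0; 0 0 1]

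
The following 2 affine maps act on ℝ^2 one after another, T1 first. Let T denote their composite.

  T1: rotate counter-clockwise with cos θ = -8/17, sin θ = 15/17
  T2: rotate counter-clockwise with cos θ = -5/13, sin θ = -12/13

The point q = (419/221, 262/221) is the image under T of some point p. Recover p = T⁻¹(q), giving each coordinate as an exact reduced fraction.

T1 = [-8/17 -15/17 0; 15/17 -8/17 0; 0 0 1]
T2·T1 = [220/221 -21/221 0; 21/221 220/221 0; 0 0 1]
det M = 1; M⁻¹ = [220/221 21/221 0; -21/221 220/221 0; 0 0 1]
M⁻¹ · (419/221, 262/221)ᵀ = (2, 1)ᵀ

p = (2, 1)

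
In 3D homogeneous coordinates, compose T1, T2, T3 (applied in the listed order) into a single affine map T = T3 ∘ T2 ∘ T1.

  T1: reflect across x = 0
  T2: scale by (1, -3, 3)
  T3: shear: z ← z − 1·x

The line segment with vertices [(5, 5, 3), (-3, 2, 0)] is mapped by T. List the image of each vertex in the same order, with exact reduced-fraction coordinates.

image vertices: (-5, -15, 14), (3, -6, -3)

T1 reflect across x = 0: (5, 5, 3) → (-5, 5, 3); (-3, 2, 0) → (3, 2, 0)
T2 scale by (1, -3, 3): (-5, 5, 3) → (-5, -15, 9); (3, 2, 0) → (3, -6, 0)
T3 shear: z ← z − 1·x: (-5, -15, 9) → (-5, -15, 14); (3, -6, 0) → (3, -6, -3)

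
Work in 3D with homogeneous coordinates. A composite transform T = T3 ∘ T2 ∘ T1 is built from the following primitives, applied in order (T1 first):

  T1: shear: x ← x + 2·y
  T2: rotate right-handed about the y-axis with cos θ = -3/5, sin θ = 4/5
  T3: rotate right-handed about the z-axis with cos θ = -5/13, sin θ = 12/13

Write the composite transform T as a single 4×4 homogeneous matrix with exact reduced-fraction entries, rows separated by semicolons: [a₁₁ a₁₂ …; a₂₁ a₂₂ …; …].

T = [3/13 -6/13 -4/13 0; -36/65 -97/65 48/65 0; -4/5 -8/5 -3/5 0; 0 0 0 1]

T1 = [1 2 0 0; 0 1 0 0; 0 0 1 0; 0 0 0 1]
T2·T1 = [-3/5 -6/5 4/5 0; 0 1 0 0; -4/5 -8/5 -3/5 0; 0 0 0 1]
T3·…·T1 = [3/13 -6/13 -4/13 0; -36/65 -97/65 48/65 0; -4/5 -8/5 -3/5 0; 0 0 0 1]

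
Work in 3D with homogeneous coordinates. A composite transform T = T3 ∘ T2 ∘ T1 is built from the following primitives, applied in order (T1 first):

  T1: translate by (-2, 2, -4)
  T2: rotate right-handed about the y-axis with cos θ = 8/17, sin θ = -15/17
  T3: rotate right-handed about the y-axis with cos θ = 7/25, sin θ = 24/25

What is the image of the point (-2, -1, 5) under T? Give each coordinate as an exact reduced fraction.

T1 translate by (-2, 2, -4): (-2, -1, 5) → (-4, 1, 1)
T2 rotate right-handed about the y-axis with cos θ = 8/17, sin θ = -15/17: (-4, 1, 1) → (-47/17, 1, -52/17)
T3 rotate right-handed about the y-axis with cos θ = 7/25, sin θ = 24/25: (-47/17, 1, -52/17) → (-1577/425, 1, 764/425)

T(p) = (-1577/425, 1, 764/425)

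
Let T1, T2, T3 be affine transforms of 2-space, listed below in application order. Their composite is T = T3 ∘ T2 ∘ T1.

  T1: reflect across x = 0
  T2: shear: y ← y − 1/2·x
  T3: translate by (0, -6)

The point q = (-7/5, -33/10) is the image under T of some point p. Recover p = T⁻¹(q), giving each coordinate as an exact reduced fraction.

p = (7/5, 2)

T1 = [-1 0 0; 0 1 0; 0 0 1]
T2·T1 = [-1 0 0; 1/2 1 0; 0 0 1]
T3·…·T1 = [-1 0 0; 1/2 1 -6; 0 0 1]
det M = -1; M⁻¹ = [-1 0 0; 1/2 1 6; 0 0 1]
M⁻¹ · (-7/5, -33/10)ᵀ = (7/5, 2)ᵀ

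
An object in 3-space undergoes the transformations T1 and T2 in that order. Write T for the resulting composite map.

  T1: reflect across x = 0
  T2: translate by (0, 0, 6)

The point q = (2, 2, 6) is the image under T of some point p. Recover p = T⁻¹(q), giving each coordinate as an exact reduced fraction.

T1 = [-1 0 0 0; 0 1 0 0; 0 0 1 0; 0 0 0 1]
T2·T1 = [-1 0 0 0; 0 1 0 0; 0 0 1 6; 0 0 0 1]
det M = -1; M⁻¹ = [-1 0 0 0; 0 1 0 0; 0 0 1 -6; 0 0 0 1]
M⁻¹ · (2, 2, 6)ᵀ = (-2, 2, 0)ᵀ

p = (-2, 2, 0)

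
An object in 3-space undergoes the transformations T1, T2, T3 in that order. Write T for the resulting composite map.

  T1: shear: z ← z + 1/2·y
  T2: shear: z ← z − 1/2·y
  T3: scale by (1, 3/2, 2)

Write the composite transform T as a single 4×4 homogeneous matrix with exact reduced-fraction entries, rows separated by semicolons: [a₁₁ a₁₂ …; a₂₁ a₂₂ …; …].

T = [1 0 0 0; 0 3/2 0 0; 0 0 2 0; 0 0 0 1]

T1 = [1 0 0 0; 0 1 0 0; 0 1/2 1 0; 0 0 0 1]
T2·T1 = [1 0 0 0; 0 1 0 0; 0 0 1 0; 0 0 0 1]
T3·…·T1 = [1 0 0 0; 0 3/2 0 0; 0 0 2 0; 0 0 0 1]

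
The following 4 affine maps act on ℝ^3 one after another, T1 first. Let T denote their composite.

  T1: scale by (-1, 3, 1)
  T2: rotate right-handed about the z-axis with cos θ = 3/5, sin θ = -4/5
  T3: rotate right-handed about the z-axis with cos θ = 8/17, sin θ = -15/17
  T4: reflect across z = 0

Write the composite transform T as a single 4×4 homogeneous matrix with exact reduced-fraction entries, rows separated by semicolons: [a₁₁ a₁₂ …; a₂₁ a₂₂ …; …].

T1 = [-1 0 0 0; 0 3 0 0; 0 0 1 0; 0 0 0 1]
T2·T1 = [-3/5 12/5 0 0; 4/5 9/5 0 0; 0 0 1 0; 0 0 0 1]
T3·…·T1 = [36/85 231/85 0 0; 77/85 -108/85 0 0; 0 0 1 0; 0 0 0 1]
T4·…·T1 = [36/85 231/85 0 0; 77/85 -108/85 0 0; 0 0 -1 0; 0 0 0 1]

T = [36/85 231/85 0 0; 77/85 -108/85 0 0; 0 0 -1 0; 0 0 0 1]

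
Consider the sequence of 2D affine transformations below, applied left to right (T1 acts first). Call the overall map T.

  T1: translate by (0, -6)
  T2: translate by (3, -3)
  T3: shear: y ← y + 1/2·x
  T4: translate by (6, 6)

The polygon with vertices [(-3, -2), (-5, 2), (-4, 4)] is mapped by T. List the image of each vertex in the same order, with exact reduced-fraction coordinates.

T1 translate by (0, -6): (-3, -2) → (-3, -8); (-5, 2) → (-5, -4); (-4, 4) → (-4, -2)
T2 translate by (3, -3): (-3, -8) → (0, -11); (-5, -4) → (-2, -7); (-4, -2) → (-1, -5)
T3 shear: y ← y + 1/2·x: (0, -11) → (0, -11); (-2, -7) → (-2, -8); (-1, -5) → (-1, -11/2)
T4 translate by (6, 6): (0, -11) → (6, -5); (-2, -8) → (4, -2); (-1, -11/2) → (5, 1/2)

image vertices: (6, -5), (4, -2), (5, 1/2)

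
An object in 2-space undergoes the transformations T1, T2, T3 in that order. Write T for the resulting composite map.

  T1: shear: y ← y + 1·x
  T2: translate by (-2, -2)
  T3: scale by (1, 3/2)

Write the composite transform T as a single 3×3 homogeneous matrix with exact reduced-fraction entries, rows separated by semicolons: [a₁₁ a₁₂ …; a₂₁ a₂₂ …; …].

T = [1 0 -2; 3/2 3/2 -3; 0 0 1]

T1 = [1 0 0; 1 1 0; 0 0 1]
T2·T1 = [1 0 -2; 1 1 -2; 0 0 1]
T3·…·T1 = [1 0 -2; 3/2 3/2 -3; 0 0 1]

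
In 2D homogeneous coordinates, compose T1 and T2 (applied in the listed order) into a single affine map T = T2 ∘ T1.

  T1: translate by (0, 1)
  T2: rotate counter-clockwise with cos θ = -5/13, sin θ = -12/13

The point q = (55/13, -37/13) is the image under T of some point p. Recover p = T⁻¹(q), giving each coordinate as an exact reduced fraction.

T1 = [1 0 0; 0 1 1; 0 0 1]
T2·T1 = [-5/13 12/13 12/13; -12/13 -5/13 -5/13; 0 0 1]
det M = 1; M⁻¹ = [-5/13 -12/13 0; 12/13 -5/13 -1; 0 0 1]
M⁻¹ · (55/13, -37/13)ᵀ = (1, 4)ᵀ

p = (1, 4)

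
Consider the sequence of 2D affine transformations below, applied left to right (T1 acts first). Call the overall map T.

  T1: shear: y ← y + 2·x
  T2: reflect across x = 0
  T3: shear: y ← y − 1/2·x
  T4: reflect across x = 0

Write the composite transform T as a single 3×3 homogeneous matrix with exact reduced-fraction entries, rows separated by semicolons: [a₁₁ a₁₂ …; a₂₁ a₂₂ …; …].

T = [1 0 0; 5/2 1 0; 0 0 1]

T1 = [1 0 0; 2 1 0; 0 0 1]
T2·T1 = [-1 0 0; 2 1 0; 0 0 1]
T3·…·T1 = [-1 0 0; 5/2 1 0; 0 0 1]
T4·…·T1 = [1 0 0; 5/2 1 0; 0 0 1]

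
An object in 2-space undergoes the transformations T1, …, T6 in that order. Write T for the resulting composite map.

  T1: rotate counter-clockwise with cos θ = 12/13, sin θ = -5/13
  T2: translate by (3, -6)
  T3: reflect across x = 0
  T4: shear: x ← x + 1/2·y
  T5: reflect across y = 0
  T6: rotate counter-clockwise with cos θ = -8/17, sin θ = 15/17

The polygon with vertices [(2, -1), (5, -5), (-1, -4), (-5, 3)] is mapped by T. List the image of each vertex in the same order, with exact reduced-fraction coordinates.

T1 rotate counter-clockwise with cos θ = 12/13, sin θ = -5/13: (2, -1) → (19/13, -22/13); (5, -5) → (35/13, -85/13); (-1, -4) → (-32/13, -43/13); (-5, 3) → (-45/13, 61/13)
T2 translate by (3, -6): (19/13, -22/13) → (58/13, -100/13); (35/13, -85/13) → (74/13, -163/13); (-32/13, -43/13) → (7/13, -121/13); (-45/13, 61/13) → (-6/13, -17/13)
T3 reflect across x = 0: (58/13, -100/13) → (-58/13, -100/13); (74/13, -163/13) → (-74/13, -163/13); (7/13, -121/13) → (-7/13, -121/13); (-6/13, -17/13) → (6/13, -17/13)
T4 shear: x ← x + 1/2·y: (-58/13, -100/13) → (-108/13, -100/13); (-74/13, -163/13) → (-311/26, -163/13); (-7/13, -121/13) → (-135/26, -121/13); (6/13, -17/13) → (-5/26, -17/13)
T5 reflect across y = 0: (-108/13, -100/13) → (-108/13, 100/13); (-311/26, -163/13) → (-311/26, 163/13); (-135/26, -121/13) → (-135/26, 121/13); (-5/26, -17/13) → (-5/26, 17/13)
T6 rotate counter-clockwise with cos θ = -8/17, sin θ = 15/17: (-108/13, 100/13) → (-636/221, -2420/221); (-311/26, 163/13) → (-1201/221, -7273/442); (-135/26, 121/13) → (-75/13, -233/26); (-5/26, 17/13) → (-235/221, -347/442)

image vertices: (-636/221, -2420/221), (-1201/221, -7273/442), (-75/13, -233/26), (-235/221, -347/442)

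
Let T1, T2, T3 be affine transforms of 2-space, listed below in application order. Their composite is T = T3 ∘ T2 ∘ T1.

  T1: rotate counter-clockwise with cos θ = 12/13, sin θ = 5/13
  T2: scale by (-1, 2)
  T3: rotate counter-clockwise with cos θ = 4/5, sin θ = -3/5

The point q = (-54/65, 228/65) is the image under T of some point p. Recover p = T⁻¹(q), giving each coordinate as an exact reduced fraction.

T1 = [12/13 -5/13 0; 5/13 12/13 0; 0 0 1]
T2·T1 = [-12/13 5/13 0; 10/13 24/13 0; 0 0 1]
T3·…·T1 = [-18/65 92/65 0; 76/65 81/65 0; 0 0 1]
det M = -2; M⁻¹ = [-81/130 46/65 0; 38/65 9/65 0; 0 0 1]
M⁻¹ · (-54/65, 228/65)ᵀ = (3, 0)ᵀ

p = (3, 0)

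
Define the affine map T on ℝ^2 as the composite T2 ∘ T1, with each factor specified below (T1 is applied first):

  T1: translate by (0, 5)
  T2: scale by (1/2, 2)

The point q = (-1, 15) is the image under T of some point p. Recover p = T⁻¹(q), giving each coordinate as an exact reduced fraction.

T1 = [1 0 0; 0 1 5; 0 0 1]
T2·T1 = [1/2 0 0; 0 2 10; 0 0 1]
det M = 1; M⁻¹ = [2 0 0; 0 1/2 -5; 0 0 1]
M⁻¹ · (-1, 15)ᵀ = (-2, 5/2)ᵀ

p = (-2, 5/2)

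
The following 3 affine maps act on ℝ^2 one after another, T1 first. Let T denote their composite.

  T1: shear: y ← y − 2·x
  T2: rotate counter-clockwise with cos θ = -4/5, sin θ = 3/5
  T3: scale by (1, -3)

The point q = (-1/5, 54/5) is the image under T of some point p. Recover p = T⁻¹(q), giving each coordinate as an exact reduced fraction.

p = (-2, -1)

T1 = [1 0 0; -2 1 0; 0 0 1]
T2·T1 = [2/5 -3/5 0; 11/5 -4/5 0; 0 0 1]
T3·…·T1 = [2/5 -3/5 0; -33/5 12/5 0; 0 0 1]
det M = -3; M⁻¹ = [-4/5 -1/5 0; -11/5 -2/15 0; 0 0 1]
M⁻¹ · (-1/5, 54/5)ᵀ = (-2, -1)ᵀ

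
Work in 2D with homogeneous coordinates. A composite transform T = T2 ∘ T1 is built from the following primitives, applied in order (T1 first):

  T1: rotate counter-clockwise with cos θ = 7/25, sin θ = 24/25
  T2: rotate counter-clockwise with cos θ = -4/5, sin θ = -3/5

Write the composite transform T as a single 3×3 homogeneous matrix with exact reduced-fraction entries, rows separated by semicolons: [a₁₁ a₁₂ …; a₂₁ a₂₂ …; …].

T1 = [7/25 -24/25 0; 24/25 7/25 0; 0 0 1]
T2·T1 = [44/125 117/125 0; -117/125 44/125 0; 0 0 1]

T = [44/125 117/125 0; -117/125 44/125 0; 0 0 1]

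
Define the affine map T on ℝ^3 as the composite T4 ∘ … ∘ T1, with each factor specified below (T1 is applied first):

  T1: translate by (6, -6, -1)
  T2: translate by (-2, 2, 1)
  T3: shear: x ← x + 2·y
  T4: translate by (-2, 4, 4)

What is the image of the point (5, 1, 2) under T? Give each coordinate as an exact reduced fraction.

T(p) = (1, 1, 6)

T1 translate by (6, -6, -1): (5, 1, 2) → (11, -5, 1)
T2 translate by (-2, 2, 1): (11, -5, 1) → (9, -3, 2)
T3 shear: x ← x + 2·y: (9, -3, 2) → (3, -3, 2)
T4 translate by (-2, 4, 4): (3, -3, 2) → (1, 1, 6)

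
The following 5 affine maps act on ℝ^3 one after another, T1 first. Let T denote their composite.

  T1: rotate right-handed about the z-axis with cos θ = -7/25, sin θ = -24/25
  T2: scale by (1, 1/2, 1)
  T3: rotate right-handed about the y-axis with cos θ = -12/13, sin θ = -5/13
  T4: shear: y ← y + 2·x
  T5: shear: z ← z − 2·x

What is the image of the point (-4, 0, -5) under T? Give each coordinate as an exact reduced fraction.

T(p) = (289/325, 1202/325, 1062/325)

T1 rotate right-handed about the z-axis with cos θ = -7/25, sin θ = -24/25: (-4, 0, -5) → (28/25, 96/25, -5)
T2 scale by (1, 1/2, 1): (28/25, 96/25, -5) → (28/25, 48/25, -5)
T3 rotate right-handed about the y-axis with cos θ = -12/13, sin θ = -5/13: (28/25, 48/25, -5) → (289/325, 48/25, 328/65)
T4 shear: y ← y + 2·x: (289/325, 48/25, 328/65) → (289/325, 1202/325, 328/65)
T5 shear: z ← z − 2·x: (289/325, 1202/325, 328/65) → (289/325, 1202/325, 1062/325)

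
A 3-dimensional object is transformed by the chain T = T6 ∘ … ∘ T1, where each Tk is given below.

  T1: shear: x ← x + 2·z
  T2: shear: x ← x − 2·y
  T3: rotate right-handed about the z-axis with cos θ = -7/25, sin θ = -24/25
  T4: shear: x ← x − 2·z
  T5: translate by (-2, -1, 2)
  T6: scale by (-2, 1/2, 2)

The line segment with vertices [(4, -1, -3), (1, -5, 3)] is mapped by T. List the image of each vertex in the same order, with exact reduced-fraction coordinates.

T1 shear: x ← x + 2·z: (4, -1, -3) → (-2, -1, -3); (1, -5, 3) → (7, -5, 3)
T2 shear: x ← x − 2·y: (-2, -1, -3) → (0, -1, -3); (7, -5, 3) → (17, -5, 3)
T3 rotate right-handed about the z-axis with cos θ = -7/25, sin θ = -24/25: (0, -1, -3) → (-24/25, 7/25, -3); (17, -5, 3) → (-239/25, -373/25, 3)
T4 shear: x ← x − 2·z: (-24/25, 7/25, -3) → (126/25, 7/25, -3); (-239/25, -373/25, 3) → (-389/25, -373/25, 3)
T5 translate by (-2, -1, 2): (126/25, 7/25, -3) → (76/25, -18/25, -1); (-389/25, -373/25, 3) → (-439/25, -398/25, 5)
T6 scale by (-2, 1/2, 2): (76/25, -18/25, -1) → (-152/25, -9/25, -2); (-439/25, -398/25, 5) → (878/25, -199/25, 10)

image vertices: (-152/25, -9/25, -2), (878/25, -199/25, 10)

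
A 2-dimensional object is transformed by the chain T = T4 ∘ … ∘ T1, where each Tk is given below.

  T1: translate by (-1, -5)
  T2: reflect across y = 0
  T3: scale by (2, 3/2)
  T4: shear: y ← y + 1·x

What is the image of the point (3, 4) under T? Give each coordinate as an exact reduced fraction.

T1 translate by (-1, -5): (3, 4) → (2, -1)
T2 reflect across y = 0: (2, -1) → (2, 1)
T3 scale by (2, 3/2): (2, 1) → (4, 3/2)
T4 shear: y ← y + 1·x: (4, 3/2) → (4, 11/2)

T(p) = (4, 11/2)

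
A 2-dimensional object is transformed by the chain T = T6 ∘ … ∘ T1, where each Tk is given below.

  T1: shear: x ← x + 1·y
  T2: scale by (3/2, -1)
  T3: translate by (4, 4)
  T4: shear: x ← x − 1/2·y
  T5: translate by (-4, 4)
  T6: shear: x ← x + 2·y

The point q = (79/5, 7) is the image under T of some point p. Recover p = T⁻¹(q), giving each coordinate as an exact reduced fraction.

T1 = [1 1 0; 0 1 0; 0 0 1]
T2·T1 = [3/2 3/2 0; 0 -1 0; 0 0 1]
T3·…·T1 = [3/2 3/2 4; 0 -1 4; 0 0 1]
T4·…·T1 = [3/2 2 2; 0 -1 4; 0 0 1]
T5·…·T1 = [3/2 2 -2; 0 -1 8; 0 0 1]
T6·…·T1 = [3/2 0 14; 0 -1 8; 0 0 1]
det M = -3/2; M⁻¹ = [2/3 0 -28/3; 0 -1 8; 0 0 1]
M⁻¹ · (79/5, 7)ᵀ = (6/5, 1)ᵀ

p = (6/5, 1)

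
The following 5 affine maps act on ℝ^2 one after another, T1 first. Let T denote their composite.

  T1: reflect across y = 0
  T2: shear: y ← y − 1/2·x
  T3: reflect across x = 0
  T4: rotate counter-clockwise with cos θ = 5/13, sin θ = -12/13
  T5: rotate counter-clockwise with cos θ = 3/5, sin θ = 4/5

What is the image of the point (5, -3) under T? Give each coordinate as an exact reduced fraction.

T1 reflect across y = 0: (5, -3) → (5, 3)
T2 shear: y ← y − 1/2·x: (5, 3) → (5, 1/2)
T3 reflect across x = 0: (5, 1/2) → (-5, 1/2)
T4 rotate counter-clockwise with cos θ = 5/13, sin θ = -12/13: (-5, 1/2) → (-19/13, 125/26)
T5 rotate counter-clockwise with cos θ = 3/5, sin θ = 4/5: (-19/13, 125/26) → (-307/65, 223/130)

T(p) = (-307/65, 223/130)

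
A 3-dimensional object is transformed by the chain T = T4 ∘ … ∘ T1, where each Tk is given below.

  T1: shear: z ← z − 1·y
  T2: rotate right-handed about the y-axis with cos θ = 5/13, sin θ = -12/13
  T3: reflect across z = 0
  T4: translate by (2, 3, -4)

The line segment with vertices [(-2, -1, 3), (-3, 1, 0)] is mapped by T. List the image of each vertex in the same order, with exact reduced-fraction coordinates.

T1 shear: z ← z − 1·y: (-2, -1, 3) → (-2, -1, 4); (-3, 1, 0) → (-3, 1, -1)
T2 rotate right-handed about the y-axis with cos θ = 5/13, sin θ = -12/13: (-2, -1, 4) → (-58/13, -1, -4/13); (-3, 1, -1) → (-3/13, 1, -41/13)
T3 reflect across z = 0: (-58/13, -1, -4/13) → (-58/13, -1, 4/13); (-3/13, 1, -41/13) → (-3/13, 1, 41/13)
T4 translate by (2, 3, -4): (-58/13, -1, 4/13) → (-32/13, 2, -48/13); (-3/13, 1, 41/13) → (23/13, 4, -11/13)

image vertices: (-32/13, 2, -48/13), (23/13, 4, -11/13)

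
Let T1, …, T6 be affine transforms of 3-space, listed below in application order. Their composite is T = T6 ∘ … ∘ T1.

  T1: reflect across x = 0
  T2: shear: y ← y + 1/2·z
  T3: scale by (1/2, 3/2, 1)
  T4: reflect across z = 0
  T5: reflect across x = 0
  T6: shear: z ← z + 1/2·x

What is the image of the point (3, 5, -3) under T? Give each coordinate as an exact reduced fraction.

T(p) = (3/2, 21/4, 15/4)

T1 reflect across x = 0: (3, 5, -3) → (-3, 5, -3)
T2 shear: y ← y + 1/2·z: (-3, 5, -3) → (-3, 7/2, -3)
T3 scale by (1/2, 3/2, 1): (-3, 7/2, -3) → (-3/2, 21/4, -3)
T4 reflect across z = 0: (-3/2, 21/4, -3) → (-3/2, 21/4, 3)
T5 reflect across x = 0: (-3/2, 21/4, 3) → (3/2, 21/4, 3)
T6 shear: z ← z + 1/2·x: (3/2, 21/4, 3) → (3/2, 21/4, 15/4)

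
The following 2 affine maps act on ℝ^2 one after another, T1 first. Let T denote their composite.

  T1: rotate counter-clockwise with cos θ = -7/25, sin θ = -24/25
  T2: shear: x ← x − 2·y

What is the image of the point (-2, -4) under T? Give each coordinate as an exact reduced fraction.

T1 rotate counter-clockwise with cos θ = -7/25, sin θ = -24/25: (-2, -4) → (-82/25, 76/25)
T2 shear: x ← x − 2·y: (-82/25, 76/25) → (-234/25, 76/25)

T(p) = (-234/25, 76/25)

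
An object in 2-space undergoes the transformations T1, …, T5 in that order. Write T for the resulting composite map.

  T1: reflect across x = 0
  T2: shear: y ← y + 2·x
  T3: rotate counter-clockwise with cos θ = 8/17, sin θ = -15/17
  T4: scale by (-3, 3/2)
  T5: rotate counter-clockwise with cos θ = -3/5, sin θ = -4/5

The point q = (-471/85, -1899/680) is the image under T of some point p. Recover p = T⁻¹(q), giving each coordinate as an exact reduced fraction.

p = (-3/4, -4)

T1 = [-1 0 0; 0 1 0; 0 0 1]
T2·T1 = [-1 0 0; -2 1 0; 0 0 1]
T3·…·T1 = [-38/17 15/17 0; -1/17 8/17 0; 0 0 1]
T4·…·T1 = [114/17 -45/17 0; -3/34 12/17 0; 0 0 1]
T5·…·T1 = [-348/85 183/85 0; -903/170 144/85 0; 0 0 1]
det M = 9/2; M⁻¹ = [32/85 -122/255 0; 301/255 -232/255 0; 0 0 1]
M⁻¹ · (-471/85, -1899/680)ᵀ = (-3/4, -4)ᵀ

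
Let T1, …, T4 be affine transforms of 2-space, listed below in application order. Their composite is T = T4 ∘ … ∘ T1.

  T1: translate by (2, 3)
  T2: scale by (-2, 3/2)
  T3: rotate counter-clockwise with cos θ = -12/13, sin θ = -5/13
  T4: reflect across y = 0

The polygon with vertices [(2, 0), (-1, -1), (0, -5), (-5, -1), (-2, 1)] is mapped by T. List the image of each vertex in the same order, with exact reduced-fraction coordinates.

T1 translate by (2, 3): (2, 0) → (4, 3); (-1, -1) → (1, 2); (0, -5) → (2, -2); (-5, -1) → (-3, 2); (-2, 1) → (0, 4)
T2 scale by (-2, 3/2): (4, 3) → (-8, 9/2); (1, 2) → (-2, 3); (2, -2) → (-4, -3); (-3, 2) → (6, 3); (0, 4) → (0, 6)
T3 rotate counter-clockwise with cos θ = -12/13, sin θ = -5/13: (-8, 9/2) → (237/26, -14/13); (-2, 3) → (3, -2); (-4, -3) → (33/13, 56/13); (6, 3) → (-57/13, -66/13); (0, 6) → (30/13, -72/13)
T4 reflect across y = 0: (237/26, -14/13) → (237/26, 14/13); (3, -2) → (3, 2); (33/13, 56/13) → (33/13, -56/13); (-57/13, -66/13) → (-57/13, 66/13); (30/13, -72/13) → (30/13, 72/13)

image vertices: (237/26, 14/13), (3, 2), (33/13, -56/13), (-57/13, 66/13), (30/13, 72/13)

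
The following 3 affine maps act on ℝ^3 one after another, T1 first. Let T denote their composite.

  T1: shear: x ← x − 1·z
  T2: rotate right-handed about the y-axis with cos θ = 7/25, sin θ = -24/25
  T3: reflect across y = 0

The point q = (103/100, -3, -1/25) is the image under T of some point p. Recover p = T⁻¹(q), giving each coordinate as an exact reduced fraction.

T1 = [1 0 -1 0; 0 1 0 0; 0 0 1 0; 0 0 0 1]
T2·T1 = [7/25 0 -31/25 0; 0 1 0 0; 24/25 0 -17/25 0; 0 0 0 1]
T3·…·T1 = [7/25 0 -31/25 0; 0 -1 0 0; 24/25 0 -17/25 0; 0 0 0 1]
det M = -1; M⁻¹ = [-17/25 0 31/25 0; 0 -1 0 0; -24/25 0 7/25 0; 0 0 0 1]
M⁻¹ · (103/100, -3, -1/25)ᵀ = (-3/4, 3, -1)ᵀ

p = (-3/4, 3, -1)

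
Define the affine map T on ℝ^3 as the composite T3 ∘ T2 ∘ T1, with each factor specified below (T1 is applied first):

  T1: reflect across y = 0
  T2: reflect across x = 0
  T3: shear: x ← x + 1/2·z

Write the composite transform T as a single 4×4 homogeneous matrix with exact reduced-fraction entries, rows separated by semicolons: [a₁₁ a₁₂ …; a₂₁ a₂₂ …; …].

T = [-1 0 1/2 0; 0 -1 0 0; 0 0 1 0; 0 0 0 1]

T1 = [1 0 0 0; 0 -1 0 0; 0 0 1 0; 0 0 0 1]
T2·T1 = [-1 0 0 0; 0 -1 0 0; 0 0 1 0; 0 0 0 1]
T3·…·T1 = [-1 0 1/2 0; 0 -1 0 0; 0 0 1 0; 0 0 0 1]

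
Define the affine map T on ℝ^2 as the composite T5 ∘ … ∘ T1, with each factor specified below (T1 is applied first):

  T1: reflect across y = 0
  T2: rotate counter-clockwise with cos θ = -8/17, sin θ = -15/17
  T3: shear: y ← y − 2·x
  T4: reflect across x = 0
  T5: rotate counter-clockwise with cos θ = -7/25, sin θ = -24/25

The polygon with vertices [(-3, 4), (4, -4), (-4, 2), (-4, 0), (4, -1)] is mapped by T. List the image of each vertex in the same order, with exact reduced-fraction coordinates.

image vertices: (3324/425, -1907/425), (-3356/425, 1708/425), (1742/425, -456/425), (128/425, 796/425), (-11/5, -2/5)

T1 reflect across y = 0: (-3, 4) → (-3, -4); (4, -4) → (4, 4); (-4, 2) → (-4, -2); (-4, 0) → (-4, 0); (4, -1) → (4, 1)
T2 rotate counter-clockwise with cos θ = -8/17, sin θ = -15/17: (-3, -4) → (-36/17, 77/17); (4, 4) → (28/17, -92/17); (-4, -2) → (2/17, 76/17); (-4, 0) → (32/17, 60/17); (4, 1) → (-1, -4)
T3 shear: y ← y − 2·x: (-36/17, 77/17) → (-36/17, 149/17); (28/17, -92/17) → (28/17, -148/17); (2/17, 76/17) → (2/17, 72/17); (32/17, 60/17) → (32/17, -4/17); (-1, -4) → (-1, -2)
T4 reflect across x = 0: (-36/17, 149/17) → (36/17, 149/17); (28/17, -148/17) → (-28/17, -148/17); (2/17, 72/17) → (-2/17, 72/17); (32/17, -4/17) → (-32/17, -4/17); (-1, -2) → (1, -2)
T5 rotate counter-clockwise with cos θ = -7/25, sin θ = -24/25: (36/17, 149/17) → (3324/425, -1907/425); (-28/17, -148/17) → (-3356/425, 1708/425); (-2/17, 72/17) → (1742/425, -456/425); (-32/17, -4/17) → (128/425, 796/425); (1, -2) → (-11/5, -2/5)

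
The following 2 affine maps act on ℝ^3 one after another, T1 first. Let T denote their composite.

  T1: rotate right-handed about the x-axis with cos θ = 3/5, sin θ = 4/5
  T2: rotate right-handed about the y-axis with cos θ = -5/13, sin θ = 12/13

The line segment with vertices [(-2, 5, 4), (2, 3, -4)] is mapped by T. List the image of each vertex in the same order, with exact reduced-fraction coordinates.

T1 rotate right-handed about the x-axis with cos θ = 3/5, sin θ = 4/5: (-2, 5, 4) → (-2, -1/5, 32/5); (2, 3, -4) → (2, 5, 0)
T2 rotate right-handed about the y-axis with cos θ = -5/13, sin θ = 12/13: (-2, -1/5, 32/5) → (434/65, -1/5, -8/13); (2, 5, 0) → (-10/13, 5, -24/13)

image vertices: (434/65, -1/5, -8/13), (-10/13, 5, -24/13)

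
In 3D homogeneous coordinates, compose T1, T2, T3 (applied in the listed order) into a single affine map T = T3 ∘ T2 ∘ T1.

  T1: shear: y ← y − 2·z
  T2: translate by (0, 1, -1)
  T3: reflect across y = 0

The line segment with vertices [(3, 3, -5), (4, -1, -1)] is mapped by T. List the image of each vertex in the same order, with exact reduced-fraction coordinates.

image vertices: (3, -14, -6), (4, -2, -2)

T1 shear: y ← y − 2·z: (3, 3, -5) → (3, 13, -5); (4, -1, -1) → (4, 1, -1)
T2 translate by (0, 1, -1): (3, 13, -5) → (3, 14, -6); (4, 1, -1) → (4, 2, -2)
T3 reflect across y = 0: (3, 14, -6) → (3, -14, -6); (4, 2, -2) → (4, -2, -2)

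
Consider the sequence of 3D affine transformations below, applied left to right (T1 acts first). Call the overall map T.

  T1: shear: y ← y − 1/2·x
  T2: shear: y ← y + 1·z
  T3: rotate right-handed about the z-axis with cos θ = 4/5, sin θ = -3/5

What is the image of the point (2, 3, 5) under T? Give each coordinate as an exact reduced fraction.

T1 shear: y ← y − 1/2·x: (2, 3, 5) → (2, 2, 5)
T2 shear: y ← y + 1·z: (2, 2, 5) → (2, 7, 5)
T3 rotate right-handed about the z-axis with cos θ = 4/5, sin θ = -3/5: (2, 7, 5) → (29/5, 22/5, 5)

T(p) = (29/5, 22/5, 5)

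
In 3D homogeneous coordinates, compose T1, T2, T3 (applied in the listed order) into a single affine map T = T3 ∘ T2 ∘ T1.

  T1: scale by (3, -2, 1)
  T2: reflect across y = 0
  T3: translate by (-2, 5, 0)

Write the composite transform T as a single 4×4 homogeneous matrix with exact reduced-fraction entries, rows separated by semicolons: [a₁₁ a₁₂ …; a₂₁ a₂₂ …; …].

T = [3 0 0 -2; 0 2 0 5; 0 0 1 0; 0 0 0 1]

T1 = [3 0 0 0; 0 -2 0 0; 0 0 1 0; 0 0 0 1]
T2·T1 = [3 0 0 0; 0 2 0 0; 0 0 1 0; 0 0 0 1]
T3·…·T1 = [3 0 0 -2; 0 2 0 5; 0 0 1 0; 0 0 0 1]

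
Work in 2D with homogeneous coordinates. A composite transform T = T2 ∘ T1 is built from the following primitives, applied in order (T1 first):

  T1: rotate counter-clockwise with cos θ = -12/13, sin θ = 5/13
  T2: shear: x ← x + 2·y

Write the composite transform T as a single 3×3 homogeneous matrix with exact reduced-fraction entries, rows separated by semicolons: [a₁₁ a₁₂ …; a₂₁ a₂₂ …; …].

T1 = [-12/13 -5/13 0; 5/13 -12/13 0; 0 0 1]
T2·T1 = [-2/13 -29/13 0; 5/13 -12/13 0; 0 0 1]

T = [-2/13 -29/13 0; 5/13 -12/13 0; 0 0 1]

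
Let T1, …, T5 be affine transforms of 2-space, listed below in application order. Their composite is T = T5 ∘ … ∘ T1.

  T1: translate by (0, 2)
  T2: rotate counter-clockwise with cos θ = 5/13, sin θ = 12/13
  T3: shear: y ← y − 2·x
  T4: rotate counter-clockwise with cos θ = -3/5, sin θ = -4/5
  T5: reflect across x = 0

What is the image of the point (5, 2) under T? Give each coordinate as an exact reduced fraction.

T1 translate by (0, 2): (5, 2) → (5, 4)
T2 rotate counter-clockwise with cos θ = 5/13, sin θ = 12/13: (5, 4) → (-23/13, 80/13)
T3 shear: y ← y − 2·x: (-23/13, 80/13) → (-23/13, 126/13)
T4 rotate counter-clockwise with cos θ = -3/5, sin θ = -4/5: (-23/13, 126/13) → (573/65, -22/5)
T5 reflect across x = 0: (573/65, -22/5) → (-573/65, -22/5)

T(p) = (-573/65, -22/5)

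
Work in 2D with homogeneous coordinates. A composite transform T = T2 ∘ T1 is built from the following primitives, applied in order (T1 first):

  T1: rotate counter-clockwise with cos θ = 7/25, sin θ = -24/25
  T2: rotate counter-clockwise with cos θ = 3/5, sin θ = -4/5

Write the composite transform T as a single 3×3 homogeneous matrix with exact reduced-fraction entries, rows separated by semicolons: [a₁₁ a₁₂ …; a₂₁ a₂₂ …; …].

T = [-3/5 4/5 0; -4/5 -3/5 0; 0 0 1]

T1 = [7/25 24/25 0; -24/25 7/25 0; 0 0 1]
T2·T1 = [-3/5 4/5 0; -4/5 -3/5 0; 0 0 1]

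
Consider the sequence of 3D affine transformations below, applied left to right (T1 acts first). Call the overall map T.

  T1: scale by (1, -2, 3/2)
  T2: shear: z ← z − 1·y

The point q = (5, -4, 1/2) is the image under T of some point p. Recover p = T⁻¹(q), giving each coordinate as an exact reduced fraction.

T1 = [1 0 0 0; 0 -2 0 0; 0 0 3/2 0; 0 0 0 1]
T2·T1 = [1 0 0 0; 0 -2 0 0; 0 2 3/2 0; 0 0 0 1]
det M = -3; M⁻¹ = [1 0 0 0; 0 -1/2 0 0; 0 2/3 2/3 0; 0 0 0 1]
M⁻¹ · (5, -4, 1/2)ᵀ = (5, 2, -7/3)ᵀ

p = (5, 2, -7/3)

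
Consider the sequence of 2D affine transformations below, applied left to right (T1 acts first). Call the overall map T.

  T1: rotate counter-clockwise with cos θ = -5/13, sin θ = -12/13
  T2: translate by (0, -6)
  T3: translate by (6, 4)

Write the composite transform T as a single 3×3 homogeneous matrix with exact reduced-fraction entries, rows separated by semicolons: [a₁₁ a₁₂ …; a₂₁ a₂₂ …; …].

T1 = [-5/13 12/13 0; -12/13 -5/13 0; 0 0 1]
T2·T1 = [-5/13 12/13 0; -12/13 -5/13 -6; 0 0 1]
T3·…·T1 = [-5/13 12/13 6; -12/13 -5/13 -2; 0 0 1]

T = [-5/13 12/13 6; -12/13 -5/13 -2; 0 0 1]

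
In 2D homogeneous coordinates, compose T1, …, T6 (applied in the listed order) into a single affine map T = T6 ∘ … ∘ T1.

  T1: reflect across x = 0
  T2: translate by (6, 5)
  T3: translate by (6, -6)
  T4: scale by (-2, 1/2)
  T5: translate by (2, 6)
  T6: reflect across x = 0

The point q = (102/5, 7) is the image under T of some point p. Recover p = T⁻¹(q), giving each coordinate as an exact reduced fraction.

p = (4/5, 3)

T1 = [-1 0 0; 0 1 0; 0 0 1]
T2·T1 = [-1 0 6; 0 1 5; 0 0 1]
T3·…·T1 = [-1 0 12; 0 1 -1; 0 0 1]
T4·…·T1 = [2 0 -24; 0 1/2 -1/2; 0 0 1]
T5·…·T1 = [2 0 -22; 0 1/2 11/2; 0 0 1]
T6·…·T1 = [-2 0 22; 0 1/2 11/2; 0 0 1]
det M = -1; M⁻¹ = [-1/2 0 11; 0 2 -11; 0 0 1]
M⁻¹ · (102/5, 7)ᵀ = (4/5, 3)ᵀ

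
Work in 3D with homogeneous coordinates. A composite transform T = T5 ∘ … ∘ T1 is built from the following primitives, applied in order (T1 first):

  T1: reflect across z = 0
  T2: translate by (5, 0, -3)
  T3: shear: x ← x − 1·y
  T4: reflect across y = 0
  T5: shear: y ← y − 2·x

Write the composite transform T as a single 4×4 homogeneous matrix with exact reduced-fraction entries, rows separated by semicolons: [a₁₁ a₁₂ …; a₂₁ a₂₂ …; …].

T1 = [1 0 0 0; 0 1 0 0; 0 0 -1 0; 0 0 0 1]
T2·T1 = [1 0 0 5; 0 1 0 0; 0 0 -1 -3; 0 0 0 1]
T3·…·T1 = [1 -1 0 5; 0 1 0 0; 0 0 -1 -3; 0 0 0 1]
T4·…·T1 = [1 -1 0 5; 0 -1 0 0; 0 0 -1 -3; 0 0 0 1]
T5·…·T1 = [1 -1 0 5; -2 1 0 -10; 0 0 -1 -3; 0 0 0 1]

T = [1 -1 0 5; -2 1 0 -10; 0 0 -1 -3; 0 0 0 1]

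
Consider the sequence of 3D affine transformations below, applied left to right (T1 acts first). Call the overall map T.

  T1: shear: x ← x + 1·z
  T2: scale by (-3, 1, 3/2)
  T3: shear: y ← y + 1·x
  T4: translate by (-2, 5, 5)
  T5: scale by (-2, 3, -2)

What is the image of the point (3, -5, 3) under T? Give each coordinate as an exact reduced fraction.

T(p) = (40, -54, -19)

T1 shear: x ← x + 1·z: (3, -5, 3) → (6, -5, 3)
T2 scale by (-3, 1, 3/2): (6, -5, 3) → (-18, -5, 9/2)
T3 shear: y ← y + 1·x: (-18, -5, 9/2) → (-18, -23, 9/2)
T4 translate by (-2, 5, 5): (-18, -23, 9/2) → (-20, -18, 19/2)
T5 scale by (-2, 3, -2): (-20, -18, 19/2) → (40, -54, -19)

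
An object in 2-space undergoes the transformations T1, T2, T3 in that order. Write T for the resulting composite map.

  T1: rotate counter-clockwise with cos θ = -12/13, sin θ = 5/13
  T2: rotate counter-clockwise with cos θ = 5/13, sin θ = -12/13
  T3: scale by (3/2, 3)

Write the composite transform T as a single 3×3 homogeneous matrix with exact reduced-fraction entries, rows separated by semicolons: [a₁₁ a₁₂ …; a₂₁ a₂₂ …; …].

T1 = [-12/13 -5/13 0; 5/13 -12/13 0; 0 0 1]
T2·T1 = [0 -1 0; 1 0 0; 0 0 1]
T3·…·T1 = [0 -3/2 0; 3 0 0; 0 0 1]

T = [0 -3/2 0; 3 0 0; 0 0 1]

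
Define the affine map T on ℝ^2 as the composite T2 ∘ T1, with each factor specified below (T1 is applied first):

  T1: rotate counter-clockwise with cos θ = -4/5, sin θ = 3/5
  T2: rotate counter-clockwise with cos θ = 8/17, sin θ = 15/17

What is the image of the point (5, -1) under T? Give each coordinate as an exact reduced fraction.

T1 rotate counter-clockwise with cos θ = -4/5, sin θ = 3/5: (5, -1) → (-17/5, 19/5)
T2 rotate counter-clockwise with cos θ = 8/17, sin θ = 15/17: (-17/5, 19/5) → (-421/85, -103/85)

T(p) = (-421/85, -103/85)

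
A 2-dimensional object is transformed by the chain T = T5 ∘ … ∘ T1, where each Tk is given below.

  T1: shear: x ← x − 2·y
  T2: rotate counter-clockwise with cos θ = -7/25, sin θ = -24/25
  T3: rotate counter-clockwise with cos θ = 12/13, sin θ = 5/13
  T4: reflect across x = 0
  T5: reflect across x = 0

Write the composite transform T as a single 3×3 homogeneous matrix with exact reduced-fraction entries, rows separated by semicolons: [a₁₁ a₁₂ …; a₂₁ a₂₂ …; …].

T = [36/325 251/325 0; -323/325 682/325 0; 0 0 1]

T1 = [1 -2 0; 0 1 0; 0 0 1]
T2·T1 = [-7/25 38/25 0; -24/25 41/25 0; 0 0 1]
T3·…·T1 = [36/325 251/325 0; -323/325 682/325 0; 0 0 1]
T4·…·T1 = [-36/325 -251/325 0; -323/325 682/325 0; 0 0 1]
T5·…·T1 = [36/325 251/325 0; -323/325 682/325 0; 0 0 1]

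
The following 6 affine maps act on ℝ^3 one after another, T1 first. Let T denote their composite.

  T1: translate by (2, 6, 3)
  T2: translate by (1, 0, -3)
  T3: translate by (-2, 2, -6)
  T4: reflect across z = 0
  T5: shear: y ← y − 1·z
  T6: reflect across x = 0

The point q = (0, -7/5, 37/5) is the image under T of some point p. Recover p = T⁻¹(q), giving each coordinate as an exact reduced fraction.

T1 = [1 0 0 2; 0 1 0 6; 0 0 1 3; 0 0 0 1]
T2·T1 = [1 0 0 3; 0 1 0 6; 0 0 1 0; 0 0 0 1]
T3·…·T1 = [1 0 0 1; 0 1 0 8; 0 0 1 -6; 0 0 0 1]
T4·…·T1 = [1 0 0 1; 0 1 0 8; 0 0 -1 6; 0 0 0 1]
T5·…·T1 = [1 0 0 1; 0 1 1 2; 0 0 -1 6; 0 0 0 1]
T6·…·T1 = [-1 0 0 -1; 0 1 1 2; 0 0 -1 6; 0 0 0 1]
det M = 1; M⁻¹ = [-1 0 0 -1; 0 1 1 -8; 0 0 -1 6; 0 0 0 1]
M⁻¹ · (0, -7/5, 37/5)ᵀ = (-1, -2, -7/5)ᵀ

p = (-1, -2, -7/5)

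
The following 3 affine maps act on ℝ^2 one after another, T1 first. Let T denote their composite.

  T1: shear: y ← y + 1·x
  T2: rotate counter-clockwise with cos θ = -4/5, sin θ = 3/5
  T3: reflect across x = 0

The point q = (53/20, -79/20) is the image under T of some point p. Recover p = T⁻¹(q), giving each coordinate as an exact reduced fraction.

T1 = [1 0 0; 1 1 0; 0 0 1]
T2·T1 = [-7/5 -3/5 0; -1/5 -4/5 0; 0 0 1]
T3·…·T1 = [7/5 3/5 0; -1/5 -4/5 0; 0 0 1]
det M = -1; M⁻¹ = [4/5 3/5 0; -1/5 -7/5 0; 0 0 1]
M⁻¹ · (53/20, -79/20)ᵀ = (-1/4, 5)ᵀ

p = (-1/4, 5)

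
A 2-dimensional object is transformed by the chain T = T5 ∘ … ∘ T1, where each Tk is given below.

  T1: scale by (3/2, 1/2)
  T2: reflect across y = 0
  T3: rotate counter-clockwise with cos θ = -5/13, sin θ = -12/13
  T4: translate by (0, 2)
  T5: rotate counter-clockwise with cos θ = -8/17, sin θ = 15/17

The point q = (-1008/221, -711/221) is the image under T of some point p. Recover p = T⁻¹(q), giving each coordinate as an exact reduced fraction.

T1 = [3/2 0 0; 0 1/2 0; 0 0 1]
T2·T1 = [3/2 0 0; 0 -1/2 0; 0 0 1]
T3·…·T1 = [-15/26 -6/13 0; -18/13 5/26 0; 0 0 1]
T4·…·T1 = [-15/26 -6/13 0; -18/13 5/26 2; 0 0 1]
T5·…·T1 = [330/221 21/442 -30/17; 63/442 -110/221 -16/17; 0 0 1]
det M = -3/4; M⁻¹ = [440/663 14/221 16/13; 42/221 -440/221 -20/13; 0 0 1]
M⁻¹ · (-1008/221, -711/221)ᵀ = (-2, 4)ᵀ

p = (-2, 4)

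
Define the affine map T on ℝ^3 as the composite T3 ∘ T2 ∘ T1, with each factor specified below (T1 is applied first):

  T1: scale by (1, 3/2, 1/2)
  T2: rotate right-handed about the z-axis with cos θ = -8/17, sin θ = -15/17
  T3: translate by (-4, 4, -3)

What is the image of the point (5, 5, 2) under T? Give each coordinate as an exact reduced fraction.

T1 scale by (1, 3/2, 1/2): (5, 5, 2) → (5, 15/2, 1)
T2 rotate right-handed about the z-axis with cos θ = -8/17, sin θ = -15/17: (5, 15/2, 1) → (145/34, -135/17, 1)
T3 translate by (-4, 4, -3): (145/34, -135/17, 1) → (9/34, -67/17, -2)

T(p) = (9/34, -67/17, -2)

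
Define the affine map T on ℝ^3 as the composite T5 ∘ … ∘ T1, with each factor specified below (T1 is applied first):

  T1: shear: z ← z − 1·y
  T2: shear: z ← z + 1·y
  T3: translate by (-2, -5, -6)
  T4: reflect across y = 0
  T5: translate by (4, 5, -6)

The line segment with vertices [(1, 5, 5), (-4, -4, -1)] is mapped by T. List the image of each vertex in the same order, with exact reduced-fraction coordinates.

image vertices: (3, 5, -7), (-2, 14, -13)

T1 shear: z ← z − 1·y: (1, 5, 5) → (1, 5, 0); (-4, -4, -1) → (-4, -4, 3)
T2 shear: z ← z + 1·y: (1, 5, 0) → (1, 5, 5); (-4, -4, 3) → (-4, -4, -1)
T3 translate by (-2, -5, -6): (1, 5, 5) → (-1, 0, -1); (-4, -4, -1) → (-6, -9, -7)
T4 reflect across y = 0: (-1, 0, -1) → (-1, 0, -1); (-6, -9, -7) → (-6, 9, -7)
T5 translate by (4, 5, -6): (-1, 0, -1) → (3, 5, -7); (-6, 9, -7) → (-2, 14, -13)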